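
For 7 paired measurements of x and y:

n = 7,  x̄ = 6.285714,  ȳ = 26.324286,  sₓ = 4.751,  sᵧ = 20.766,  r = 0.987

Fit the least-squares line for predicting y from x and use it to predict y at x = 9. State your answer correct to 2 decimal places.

38.03

b = r · sᵧ/sₓ = 0.987 · 20.766/4.751 = 4.314048
a = ȳ − b·x̄ = 26.324286 − 4.314048·6.285714 = -0.792586
ŷ(9) = a + b·9 = -0.792586 + 4.314048·9 = 38.033846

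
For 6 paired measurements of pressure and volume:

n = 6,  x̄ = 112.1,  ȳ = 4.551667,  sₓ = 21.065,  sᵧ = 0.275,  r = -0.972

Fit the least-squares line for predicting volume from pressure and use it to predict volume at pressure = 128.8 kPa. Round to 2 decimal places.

4.34

b = r · sᵧ/sₓ = -0.972 · 0.275/21.065 = -0.012689
a = ȳ − b·x̄ = 4.551667 − (-0.012689)·112.1 = 5.974137
ŷ(128.8) = a + b·128.8 = 5.974137 + (-0.012689)·128.8 = 4.339756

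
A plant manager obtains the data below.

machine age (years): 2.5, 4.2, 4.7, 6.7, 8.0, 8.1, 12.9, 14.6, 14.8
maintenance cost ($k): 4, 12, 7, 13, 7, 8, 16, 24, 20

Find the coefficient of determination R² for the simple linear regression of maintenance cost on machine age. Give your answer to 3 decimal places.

n = 9, Σx = 76.5, Σy = 111, Σxy = 1154, Σx² = 819.09, Σy² = 1723
Sxx = Σx² − (Σx)²/n = 819.09 − 650.25 = 168.84
Sxy = Σxy − (Σx)(Σy)/n = 1154 − 943.5 = 210.5
Syy = Σy² − (Σy)²/n = 1723 − 1369 = 354
R² = Sxy²/(Sxx·Syy) = (210.5)²/(168.84·354) = 0.741354

0.741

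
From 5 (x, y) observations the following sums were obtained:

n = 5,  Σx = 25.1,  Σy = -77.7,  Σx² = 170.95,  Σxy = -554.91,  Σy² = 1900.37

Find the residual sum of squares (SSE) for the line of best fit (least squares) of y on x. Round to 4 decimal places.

Sxx = Σx² − (Σx)²/n = 170.95 − 126.002 = 44.948
Sxy = Σxy − (Σx)(Σy)/n = -554.91 − (-390.054) = -164.856
Syy = Σy² − (Σy)²/n = 1900.37 − 1207.458 = 692.912
b = Sxy/Sxx = -164.856/44.948 = -3.667705
SSE = Syy − b·Sxy = 692.912 − (-3.667705)·(-164.856) = 88.268840

88.2688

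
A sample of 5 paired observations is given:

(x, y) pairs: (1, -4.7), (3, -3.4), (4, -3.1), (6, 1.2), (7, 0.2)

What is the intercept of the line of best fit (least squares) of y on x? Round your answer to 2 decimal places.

n = 5, Σx = 21, Σy = -9.8, Σxy = -18.7, Σx² = 111
Sxx = Σx² − (Σx)²/n = 111 − 88.2 = 22.8
Sxy = Σxy − (Σx)(Σy)/n = -18.7 − (-41.16) = 22.46
b = Sxy/Sxx = 22.46/22.8 = 0.985088
a = ȳ − b·x̄ = -1.96 − 0.985088·4.2 = -6.097368

-6.10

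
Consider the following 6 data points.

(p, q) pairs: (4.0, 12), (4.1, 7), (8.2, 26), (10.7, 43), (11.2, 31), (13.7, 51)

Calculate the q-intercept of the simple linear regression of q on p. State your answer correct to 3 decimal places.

n = 6, Σx = 51.9, Σy = 170, Σxy = 1795.9, Σx² = 527.67
Sxx = Σx² − (Σx)²/n = 527.67 − 448.935 = 78.735
Sxy = Σxy − (Σx)(Σy)/n = 1795.9 − 1470.5 = 325.4
b = Sxy/Sxx = 325.4/78.735 = 4.132851
a = ȳ − b·x̄ = 28.333333 − 4.132851·8.65 = -7.415825

-7.416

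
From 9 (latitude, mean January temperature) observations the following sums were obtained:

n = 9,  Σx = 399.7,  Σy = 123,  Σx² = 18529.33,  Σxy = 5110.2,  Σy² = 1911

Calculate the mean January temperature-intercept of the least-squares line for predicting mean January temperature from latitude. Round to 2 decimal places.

Sxx = Σx² − (Σx)²/n = 18529.33 − 17751.121111 = 778.208889
Sxy = Σxy − (Σx)(Σy)/n = 5110.2 − 5462.566667 = -352.366667
b = Sxy/Sxx = -352.366667/778.208889 = -0.452792
a = ȳ − b·x̄ = 13.666667 − (-0.452792)·44.411111 = 33.775657

33.78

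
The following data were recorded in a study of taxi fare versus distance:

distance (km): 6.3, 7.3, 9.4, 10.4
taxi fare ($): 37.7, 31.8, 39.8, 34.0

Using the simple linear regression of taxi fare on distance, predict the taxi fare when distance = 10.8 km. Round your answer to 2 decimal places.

36.01

n = 4, Σx = 33.4, Σy = 143.3, Σxy = 1197.37, Σx² = 289.5
Sxx = Σx² − (Σx)²/n = 289.5 − 278.89 = 10.61
Sxy = Σxy − (Σx)(Σy)/n = 1197.37 − 1196.555 = 0.815
b = Sxy/Sxx = 0.815/10.61 = 0.076814
a = ȳ − b·x̄ = 35.825 − 0.076814·8.35 = 35.183600
ŷ(10.8) = a + b·10.8 = 35.183600 + 0.076814·10.8 = 36.013195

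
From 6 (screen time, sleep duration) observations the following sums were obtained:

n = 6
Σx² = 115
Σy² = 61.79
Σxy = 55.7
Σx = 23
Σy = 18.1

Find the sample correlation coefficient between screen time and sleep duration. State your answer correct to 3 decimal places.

Sxx = Σx² − (Σx)²/n = 115 − 88.166667 = 26.833333
Sxy = Σxy − (Σx)(Σy)/n = 55.7 − 69.383333 = -13.683333
Syy = Σy² − (Σy)²/n = 61.79 − 54.601667 = 7.188333
r = Sxy/√(Sxx·Syy) = -13.683333/√(192.886944) = -13.683333/13.888374 = -0.985236

-0.985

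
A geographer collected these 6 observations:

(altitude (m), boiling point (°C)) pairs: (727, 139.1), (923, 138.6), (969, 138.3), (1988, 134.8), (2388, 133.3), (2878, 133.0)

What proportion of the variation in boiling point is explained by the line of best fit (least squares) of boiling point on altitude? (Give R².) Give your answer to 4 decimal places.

n = 6, Σx = 9873, Σy = 817.1, Σxy = 1332143, Σx² = 20256991, Σy² = 111314.59
Sxx = Σx² − (Σx)²/n = 20256991 − 16246021.5 = 4010969.5
Sxy = Σxy − (Σx)(Σy)/n = 1332143 − 1344538.05 = -12395.05
Syy = Σy² − (Σy)²/n = 111314.59 − 111275.401667 = 39.188333
R² = Sxy²/(Sxx·Syy) = (-12395.05)²/(4010969.5·39.188333) = 0.977441

0.9774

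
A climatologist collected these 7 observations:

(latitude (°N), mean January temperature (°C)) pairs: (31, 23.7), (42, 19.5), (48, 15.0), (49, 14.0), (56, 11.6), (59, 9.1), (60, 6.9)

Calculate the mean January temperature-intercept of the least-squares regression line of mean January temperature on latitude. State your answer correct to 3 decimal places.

41.719

n = 7, Σx = 345, Σy = 99.8, Σxy = 4560.2, Σx² = 17647
Sxx = Σx² − (Σx)²/n = 17647 − 17003.571429 = 643.428571
Sxy = Σxy − (Σx)(Σy)/n = 4560.2 − 4918.714286 = -358.514286
b = Sxy/Sxx = -358.514286/643.428571 = -0.557194
a = ȳ − b·x̄ = 14.257143 − (-0.557194)·49.285714 = 41.718828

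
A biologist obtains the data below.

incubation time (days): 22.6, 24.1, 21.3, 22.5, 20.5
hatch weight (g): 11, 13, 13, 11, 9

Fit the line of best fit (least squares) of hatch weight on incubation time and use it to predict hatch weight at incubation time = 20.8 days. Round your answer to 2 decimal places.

10.40

n = 5, Σx = 111, Σy = 57, Σxy = 1270.8, Σx² = 2471.76
Sxx = Σx² − (Σx)²/n = 2471.76 − 2464.2 = 7.56
Sxy = Σxy − (Σx)(Σy)/n = 1270.8 − 1265.4 = 5.4
b = Sxy/Sxx = 5.4/7.56 = 0.714286
a = ȳ − b·x̄ = 11.4 − 0.714286·22.2 = -4.457143
ŷ(20.8) = a + b·20.8 = -4.457143 + 0.714286·20.8 = 10.4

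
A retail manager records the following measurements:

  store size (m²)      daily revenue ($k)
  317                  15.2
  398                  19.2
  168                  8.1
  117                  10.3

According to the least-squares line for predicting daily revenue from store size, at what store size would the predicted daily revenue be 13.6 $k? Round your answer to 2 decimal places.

261.13

n = 4, Σx = 1000, Σy = 52.8, Σxy = 15025.9, Σx² = 300806
Sxx = Σx² − (Σx)²/n = 300806 − 250000 = 50806
Sxy = Σxy − (Σx)(Σy)/n = 15025.9 − 13200 = 1825.9
b = Sxy/Sxx = 1825.9/50806 = 0.035939
a = ȳ − b·x̄ = 13.2 − 0.035939·250 = 4.215333
Set a + b·x = 13.6: x = (13.6 − 4.215333) / 0.035939 = 261.130073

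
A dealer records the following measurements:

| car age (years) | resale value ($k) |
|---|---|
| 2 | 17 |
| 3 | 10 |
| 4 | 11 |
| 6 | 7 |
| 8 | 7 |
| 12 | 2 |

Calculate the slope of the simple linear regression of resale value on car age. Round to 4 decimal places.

-1.2349

n = 6, Σx = 35, Σy = 54, Σxy = 230, Σx² = 273
Sxx = Σx² − (Σx)²/n = 273 − 204.166667 = 68.833333
Sxy = Σxy − (Σx)(Σy)/n = 230 − 315 = -85
b = Sxy/Sxx = -85/68.833333 = -1.234867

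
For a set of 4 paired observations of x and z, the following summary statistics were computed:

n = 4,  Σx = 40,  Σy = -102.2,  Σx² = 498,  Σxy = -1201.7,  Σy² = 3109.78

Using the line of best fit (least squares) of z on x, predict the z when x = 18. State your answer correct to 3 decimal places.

-40.219

Sxx = Σx² − (Σx)²/n = 498 − 400 = 98
Sxy = Σxy − (Σx)(Σy)/n = -1201.7 − (-1022) = -179.7
b = Sxy/Sxx = -179.7/98 = -1.833673
a = ȳ − b·x̄ = -25.55 − (-1.833673)·10 = -7.213265
ŷ(18) = a + b·18 = -7.213265 + (-1.833673)·18 = -40.219388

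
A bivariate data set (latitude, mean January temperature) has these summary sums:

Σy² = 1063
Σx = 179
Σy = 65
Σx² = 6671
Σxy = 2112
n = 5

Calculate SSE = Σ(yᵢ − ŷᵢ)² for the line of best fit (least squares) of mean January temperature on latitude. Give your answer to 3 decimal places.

Sxx = Σx² − (Σx)²/n = 6671 − 6408.2 = 262.8
Sxy = Σxy − (Σx)(Σy)/n = 2112 − 2327 = -215
Syy = Σy² − (Σy)²/n = 1063 − 845 = 218
b = Sxy/Sxx = -215/262.8 = -0.818113
SSE = Syy − b·Sxy = 218 − (-0.818113)·(-215) = 42.105784

42.106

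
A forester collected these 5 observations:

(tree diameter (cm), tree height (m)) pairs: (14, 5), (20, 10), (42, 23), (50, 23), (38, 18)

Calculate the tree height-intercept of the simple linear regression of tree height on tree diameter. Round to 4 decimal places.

n = 5, Σx = 164, Σy = 79, Σxy = 3070, Σx² = 6304
Sxx = Σx² − (Σx)²/n = 6304 − 5379.2 = 924.8
Sxy = Σxy − (Σx)(Σy)/n = 3070 − 2591.2 = 478.8
b = Sxy/Sxx = 478.8/924.8 = 0.517734
a = ȳ − b·x̄ = 15.8 − 0.517734·32.8 = -1.181661

-1.1817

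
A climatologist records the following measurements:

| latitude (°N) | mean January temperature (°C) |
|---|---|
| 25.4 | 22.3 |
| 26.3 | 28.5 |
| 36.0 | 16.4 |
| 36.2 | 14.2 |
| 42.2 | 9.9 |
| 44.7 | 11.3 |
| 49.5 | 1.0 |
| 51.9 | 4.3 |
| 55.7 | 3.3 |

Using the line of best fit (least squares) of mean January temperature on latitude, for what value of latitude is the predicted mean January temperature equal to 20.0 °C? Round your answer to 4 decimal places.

n = 9, Σx = 367.9, Σy = 111.2, Σxy = 3799.78, Σx² = 15968.57
Sxx = Σx² − (Σx)²/n = 15968.57 − 15038.934444 = 929.635556
Sxy = Σxy − (Σx)(Σy)/n = 3799.78 − 4545.608889 = -745.828889
b = Sxy/Sxx = -745.828889/929.635556 = -0.802281
a = ȳ − b·x̄ = 12.355556 − (-0.802281)·40.877778 = 45.151018
Set a + b·x = 20.0: x = (20.0 − 45.151018) / (-0.802281) = 31.349389

31.3494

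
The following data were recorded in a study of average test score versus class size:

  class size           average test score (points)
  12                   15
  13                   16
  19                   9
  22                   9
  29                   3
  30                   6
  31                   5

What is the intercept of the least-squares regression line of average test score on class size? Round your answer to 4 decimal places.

22.0775

n = 7, Σx = 156, Σy = 63, Σxy = 1179, Σx² = 3860
Sxx = Σx² − (Σx)²/n = 3860 − 3476.571429 = 383.428571
Sxy = Σxy − (Σx)(Σy)/n = 1179 − 1404 = -225
b = Sxy/Sxx = -225/383.428571 = -0.586811
a = ȳ − b·x̄ = 9 − (-0.586811)·22.285714 = 22.077496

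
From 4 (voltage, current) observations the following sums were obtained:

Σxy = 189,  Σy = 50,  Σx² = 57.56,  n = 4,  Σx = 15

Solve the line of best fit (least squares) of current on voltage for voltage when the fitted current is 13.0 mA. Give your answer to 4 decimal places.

4.1867

Sxx = Σx² − (Σx)²/n = 57.56 − 56.25 = 1.31
Sxy = Σxy − (Σx)(Σy)/n = 189 − 187.5 = 1.5
b = Sxy/Sxx = 1.5/1.31 = 1.145038
a = ȳ − b·x̄ = 12.5 − 1.145038·3.75 = 8.206107
Set a + b·x = 13.0: x = (13.0 − 8.206107) / 1.145038 = 4.186667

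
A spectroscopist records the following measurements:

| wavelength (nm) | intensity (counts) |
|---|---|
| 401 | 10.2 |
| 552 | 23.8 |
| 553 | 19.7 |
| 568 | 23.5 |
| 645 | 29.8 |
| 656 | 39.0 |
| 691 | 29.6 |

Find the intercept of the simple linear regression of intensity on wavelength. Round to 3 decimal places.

-23.963

n = 7, Σx = 4066, Σy = 175.6, Σxy = 106728.5, Σx² = 2417780
Sxx = Σx² − (Σx)²/n = 2417780 − 2361765.142857 = 56014.857143
Sxy = Σxy − (Σx)(Σy)/n = 106728.5 − 101998.514286 = 4729.985714
b = Sxy/Sxx = 4729.985714/56014.857143 = 0.084442
a = ȳ − b·x̄ = 25.085714 − 0.084442·580.857143 = -23.962808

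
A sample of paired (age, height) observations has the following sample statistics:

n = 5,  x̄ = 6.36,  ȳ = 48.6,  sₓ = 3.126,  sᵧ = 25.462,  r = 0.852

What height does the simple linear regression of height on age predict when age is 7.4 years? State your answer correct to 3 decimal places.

55.817

b = r · sᵧ/sₓ = 0.852 · 25.462/3.126 = 6.939739
a = ȳ − b·x̄ = 48.6 − 6.939739·6.36 = 4.463260
ŷ(7.4) = a + b·7.4 = 4.463260 + 6.939739·7.4 = 55.817329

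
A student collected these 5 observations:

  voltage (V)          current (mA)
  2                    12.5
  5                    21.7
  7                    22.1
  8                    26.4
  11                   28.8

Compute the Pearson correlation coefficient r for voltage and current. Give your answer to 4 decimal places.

0.9578

n = 5, Σx = 33, Σy = 111.5, Σxy = 816.2, Σx² = 263, Σy² = 2641.95
Sxx = Σx² − (Σx)²/n = 263 − 217.8 = 45.2
Sxy = Σxy − (Σx)(Σy)/n = 816.2 − 735.9 = 80.3
Syy = Σy² − (Σy)²/n = 2641.95 − 2486.45 = 155.5
r = Sxy/√(Sxx·Syy) = 80.3/√(7028.6) = 80.3/83.836746 = 0.957814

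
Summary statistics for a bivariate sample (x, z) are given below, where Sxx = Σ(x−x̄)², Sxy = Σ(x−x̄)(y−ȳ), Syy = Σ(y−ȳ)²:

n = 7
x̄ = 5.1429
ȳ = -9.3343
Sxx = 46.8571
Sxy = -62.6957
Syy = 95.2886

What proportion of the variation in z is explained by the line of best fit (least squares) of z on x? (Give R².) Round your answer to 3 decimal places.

0.880

R² = Sxy²/(Sxx·Syy) = (-62.6957)²/(46.8571·95.2886) = 0.880358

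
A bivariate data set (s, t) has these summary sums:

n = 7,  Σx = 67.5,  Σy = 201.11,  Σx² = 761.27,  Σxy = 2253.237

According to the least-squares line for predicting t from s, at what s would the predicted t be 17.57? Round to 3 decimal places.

5.719

Sxx = Σx² − (Σx)²/n = 761.27 − 650.892857 = 110.377143
Sxy = Σxy − (Σx)(Σy)/n = 2253.237 − 1939.275 = 313.962
b = Sxy/Sxx = 313.962/110.377143 = 2.844448
a = ȳ − b·x̄ = 28.73 − 2.844448·9.642857 = 1.301398
Set a + b·x = 17.57: x = (17.57 − 1.301398) / 2.844448 = 5.719424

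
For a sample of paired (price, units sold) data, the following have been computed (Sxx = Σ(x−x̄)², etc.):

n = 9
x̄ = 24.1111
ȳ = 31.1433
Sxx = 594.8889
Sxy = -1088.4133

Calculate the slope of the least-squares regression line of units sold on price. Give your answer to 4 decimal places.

-1.8296

b = Sxy/Sxx = -1088.4133/594.8889 = -1.829608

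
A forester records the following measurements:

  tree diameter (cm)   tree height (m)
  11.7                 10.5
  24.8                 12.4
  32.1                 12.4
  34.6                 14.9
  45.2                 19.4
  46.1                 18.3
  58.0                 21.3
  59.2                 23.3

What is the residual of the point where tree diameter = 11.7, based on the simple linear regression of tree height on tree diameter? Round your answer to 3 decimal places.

1.463

n = 8, Σx = 311.7, Σy = 132.5, Σxy = 5679.22, Σx² = 14016.39
Sxx = Σx² − (Σx)²/n = 14016.39 − 12144.61125 = 1871.77875
Sxy = Σxy − (Σx)(Σy)/n = 5679.22 − 5162.53125 = 516.68875
b = Sxy/Sxx = 516.68875/1871.77875 = 0.276042
a = ȳ − b·x̄ = 16.5625 − 0.276042·38.9625 = 5.807230
ŷ(11.7) = 5.807230 + 0.276042·11.7 = 9.036917
residual = y − ŷ = 10.5 − 9.036917 = 1.463083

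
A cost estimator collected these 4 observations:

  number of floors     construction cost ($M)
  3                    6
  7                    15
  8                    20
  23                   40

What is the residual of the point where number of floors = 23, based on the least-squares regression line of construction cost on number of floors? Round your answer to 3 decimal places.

-0.846

n = 4, Σx = 41, Σy = 81, Σxy = 1203, Σx² = 651
Sxx = Σx² − (Σx)²/n = 651 − 420.25 = 230.75
Sxy = Σxy − (Σx)(Σy)/n = 1203 − 830.25 = 372.75
b = Sxy/Sxx = 372.75/230.75 = 1.615385
a = ȳ − b·x̄ = 20.25 − 1.615385·10.25 = 3.692308
ŷ(23) = 3.692308 + 1.615385·23 = 40.846154
residual = y − ŷ = 40 − 40.846154 = -0.846154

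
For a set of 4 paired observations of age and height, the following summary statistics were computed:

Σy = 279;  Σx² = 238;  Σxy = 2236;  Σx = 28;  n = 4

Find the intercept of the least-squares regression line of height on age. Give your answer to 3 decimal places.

22.583

Sxx = Σx² − (Σx)²/n = 238 − 196 = 42
Sxy = Σxy − (Σx)(Σy)/n = 2236 − 1953 = 283
b = Sxy/Sxx = 283/42 = 6.738095
a = ȳ − b·x̄ = 69.75 − 6.738095·7 = 22.583333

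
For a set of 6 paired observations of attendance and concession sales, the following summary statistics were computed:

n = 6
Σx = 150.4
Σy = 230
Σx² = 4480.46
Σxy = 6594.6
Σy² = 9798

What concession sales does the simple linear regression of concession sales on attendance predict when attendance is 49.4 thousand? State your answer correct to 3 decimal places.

66.737

Sxx = Σx² − (Σx)²/n = 4480.46 − 3770.026667 = 710.433333
Sxy = Σxy − (Σx)(Σy)/n = 6594.6 − 5765.333333 = 829.266667
b = Sxy/Sxx = 829.266667/710.433333 = 1.167269
a = ȳ − b·x̄ = 38.333333 − 1.167269·25.066667 = 9.073795
ŷ(49.4) = a + b·49.4 = 9.073795 + 1.167269·49.4 = 66.736874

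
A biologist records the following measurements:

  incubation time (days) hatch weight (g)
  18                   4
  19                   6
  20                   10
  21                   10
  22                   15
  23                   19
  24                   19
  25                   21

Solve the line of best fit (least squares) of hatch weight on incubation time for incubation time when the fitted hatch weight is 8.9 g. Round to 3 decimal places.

n = 8, Σx = 172, Σy = 104, Σxy = 2344, Σx² = 3740
Sxx = Σx² − (Σx)²/n = 3740 − 3698 = 42
Sxy = Σxy − (Σx)(Σy)/n = 2344 − 2236 = 108
b = Sxy/Sxx = 108/42 = 2.571429
a = ȳ − b·x̄ = 13 − 2.571429·21.5 = -42.285714
Set a + b·x = 8.9: x = (8.9 − (-42.285714)) / 2.571429 = 19.905556

19.906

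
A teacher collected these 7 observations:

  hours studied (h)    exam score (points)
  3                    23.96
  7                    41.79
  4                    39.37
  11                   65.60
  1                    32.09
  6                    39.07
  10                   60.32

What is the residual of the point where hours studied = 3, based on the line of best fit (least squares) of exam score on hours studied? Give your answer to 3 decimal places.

n = 7, Σx = 42, Σy = 302.2, Σxy = 2113.2, Σx² = 332
Sxx = Σx² − (Σx)²/n = 332 − 252 = 80
Sxy = Σxy − (Σx)(Σy)/n = 2113.2 − 1813.2 = 300
b = Sxy/Sxx = 300/80 = 3.75
a = ȳ − b·x̄ = 43.171429 − 3.75·6 = 20.671429
ŷ(3) = 20.671429 + 3.75·3 = 31.921429
residual = y − ŷ = 23.96 − 31.921429 = -7.961429

-7.961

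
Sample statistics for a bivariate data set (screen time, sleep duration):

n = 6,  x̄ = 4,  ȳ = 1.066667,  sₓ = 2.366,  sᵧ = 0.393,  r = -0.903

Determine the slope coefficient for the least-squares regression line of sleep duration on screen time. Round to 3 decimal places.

-0.150

b = r · sᵧ/sₓ = -0.903 · 0.393/2.366 = -0.149991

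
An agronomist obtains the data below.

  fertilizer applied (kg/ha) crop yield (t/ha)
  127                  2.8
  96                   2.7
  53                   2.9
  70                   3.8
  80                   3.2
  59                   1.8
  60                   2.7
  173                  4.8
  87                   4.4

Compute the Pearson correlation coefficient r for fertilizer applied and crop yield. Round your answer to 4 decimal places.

0.5801

n = 9, Σx = 805, Σy = 29.1, Σxy = 2771.9, Σx² = 84033, Σy² = 101.15
Sxx = Σx² − (Σx)²/n = 84033 − 72002.777778 = 12030.222222
Sxy = Σxy − (Σx)(Σy)/n = 2771.9 − 2602.833333 = 169.066667
Syy = Σy² − (Σy)²/n = 101.15 − 94.09 = 7.06
r = Sxy/√(Sxx·Syy) = 169.066667/√(84933.368889) = 169.066667/291.433301 = 0.580121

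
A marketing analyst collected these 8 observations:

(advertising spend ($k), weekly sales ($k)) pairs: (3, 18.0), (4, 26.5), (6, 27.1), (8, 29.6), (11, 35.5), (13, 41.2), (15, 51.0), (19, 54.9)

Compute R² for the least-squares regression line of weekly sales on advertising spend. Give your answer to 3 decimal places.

0.956

n = 8, Σx = 79, Σy = 283.8, Σxy = 3293.6, Σx² = 1001, Σy² = 11209.52
Sxx = Σx² − (Σx)²/n = 1001 − 780.125 = 220.875
Sxy = Σxy − (Σx)(Σy)/n = 3293.6 − 2802.525 = 491.075
Syy = Σy² − (Σy)²/n = 11209.52 − 10067.805 = 1141.715
R² = Sxy²/(Sxx·Syy) = (491.075)²/(220.875·1141.715) = 0.956294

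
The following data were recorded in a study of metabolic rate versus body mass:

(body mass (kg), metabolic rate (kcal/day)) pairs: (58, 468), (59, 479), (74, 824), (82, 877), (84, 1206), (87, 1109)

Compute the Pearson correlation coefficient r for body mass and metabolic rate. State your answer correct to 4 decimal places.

0.9564

n = 6, Σx = 444, Σy = 4963, Σxy = 386082, Σx² = 33670, Σy² = 4580887
Sxx = Σx² − (Σx)²/n = 33670 − 32856 = 814
Sxy = Σxy − (Σx)(Σy)/n = 386082 − 367262 = 18820
Syy = Σy² − (Σy)²/n = 4580887 − 4105228.166667 = 475658.833333
r = Sxy/√(Sxx·Syy) = 18820/√(387186290.333333) = 18820/19677.049838 = 0.956444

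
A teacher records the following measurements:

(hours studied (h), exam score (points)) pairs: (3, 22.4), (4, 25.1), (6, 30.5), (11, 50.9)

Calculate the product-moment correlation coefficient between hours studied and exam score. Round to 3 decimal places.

0.996

n = 4, Σx = 24, Σy = 128.9, Σxy = 910.5, Σx² = 182, Σy² = 4652.83
Sxx = Σx² − (Σx)²/n = 182 − 144 = 38
Sxy = Σxy − (Σx)(Σy)/n = 910.5 − 773.4 = 137.1
Syy = Σy² − (Σy)²/n = 4652.83 − 4153.8025 = 499.0275
r = Sxy/√(Sxx·Syy) = 137.1/√(18963.045) = 137.1/137.706372 = 0.995597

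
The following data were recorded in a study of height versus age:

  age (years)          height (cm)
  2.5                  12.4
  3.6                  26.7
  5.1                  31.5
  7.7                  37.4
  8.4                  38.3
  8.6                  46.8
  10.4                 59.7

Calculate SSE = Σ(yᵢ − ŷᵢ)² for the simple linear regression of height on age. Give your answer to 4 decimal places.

134.8095

n = 7, Σx = 46.3, Σy = 252.8, Σxy = 1920.83, Σx² = 357.19, Σy² = 10478.88
Sxx = Σx² − (Σx)²/n = 357.19 − 306.241429 = 50.948571
Sxy = Σxy − (Σx)(Σy)/n = 1920.83 − 1672.091429 = 248.738571
Syy = Σy² − (Σy)²/n = 10478.88 − 9129.691429 = 1349.188571
b = Sxy/Sxx = 248.738571/50.948571 = 4.882150
SSE = Syy − b·Sxy = 1349.188571 − 4.882150·248.738571 = 134.809538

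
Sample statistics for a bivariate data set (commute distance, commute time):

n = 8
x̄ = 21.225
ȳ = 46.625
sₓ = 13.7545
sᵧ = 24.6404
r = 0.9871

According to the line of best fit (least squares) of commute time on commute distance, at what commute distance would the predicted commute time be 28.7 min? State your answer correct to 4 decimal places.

b = r · sᵧ/sₓ = 0.9871 · 24.6404/13.7545 = 1.768333
a = ȳ − b·x̄ = 46.625 − 1.768333·21.225 = 9.092128
Set a + b·x = 28.7: x = (28.7 − 9.092128) / 1.768333 = 11.088336

11.0883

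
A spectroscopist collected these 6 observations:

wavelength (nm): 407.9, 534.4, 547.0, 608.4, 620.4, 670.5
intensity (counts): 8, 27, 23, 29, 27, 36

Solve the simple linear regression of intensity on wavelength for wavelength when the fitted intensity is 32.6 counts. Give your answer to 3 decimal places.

n = 6, Σx = 3388.6, Σy = 150, Σxy = 88805.4, Σx² = 1955791.74
Sxx = Σx² − (Σx)²/n = 1955791.74 − 1913768.326667 = 42023.413333
Sxy = Σxy − (Σx)(Σy)/n = 88805.4 − 84715 = 4090.4
b = Sxy/Sxx = 4090.4/42023.413333 = 0.097336
a = ȳ − b·x̄ = 25 − 0.097336·564.766667 = -29.972250
Set a + b·x = 32.6: x = (32.6 − (-29.972250)) / 0.097336 = 642.846547

642.847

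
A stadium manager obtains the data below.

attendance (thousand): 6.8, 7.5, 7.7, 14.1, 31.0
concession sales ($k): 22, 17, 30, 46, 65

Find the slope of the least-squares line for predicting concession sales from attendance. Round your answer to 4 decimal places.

1.7955

n = 5, Σx = 67.1, Σy = 180, Σxy = 3171.7, Σx² = 1321.59
Sxx = Σx² − (Σx)²/n = 1321.59 − 900.482 = 421.108
Sxy = Σxy − (Σx)(Σy)/n = 3171.7 − 2415.6 = 756.1
b = Sxy/Sxx = 756.1/421.108 = 1.795501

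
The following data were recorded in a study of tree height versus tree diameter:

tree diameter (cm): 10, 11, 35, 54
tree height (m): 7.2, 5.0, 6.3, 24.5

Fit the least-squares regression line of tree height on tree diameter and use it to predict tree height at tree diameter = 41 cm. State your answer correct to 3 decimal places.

n = 4, Σx = 110, Σy = 43, Σxy = 1670.5, Σx² = 4362
Sxx = Σx² − (Σx)²/n = 4362 − 3025 = 1337
Sxy = Σxy − (Σx)(Σy)/n = 1670.5 − 1182.5 = 488
b = Sxy/Sxx = 488/1337 = 0.364996
a = ȳ − b·x̄ = 10.75 − 0.364996·27.5 = 0.712603
ŷ(41) = a + b·41 = 0.712603 + 0.364996·41 = 15.677450

15.677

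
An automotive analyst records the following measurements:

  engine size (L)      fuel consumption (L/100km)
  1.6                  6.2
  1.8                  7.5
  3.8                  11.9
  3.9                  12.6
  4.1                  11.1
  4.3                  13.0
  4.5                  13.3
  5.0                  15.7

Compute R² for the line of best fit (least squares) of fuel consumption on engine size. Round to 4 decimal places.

n = 8, Σx = 29, Σy = 91.3, Σxy = 357.54, Σx² = 116, Σy² = 1110.65
Sxx = Σx² − (Σx)²/n = 116 − 105.125 = 10.875
Sxy = Σxy − (Σx)(Σy)/n = 357.54 − 330.9625 = 26.5775
Syy = Σy² − (Σy)²/n = 1110.65 − 1041.96125 = 68.68875
R² = Sxy²/(Sxx·Syy) = (26.5775)²/(10.875·68.68875) = 0.945613

0.9456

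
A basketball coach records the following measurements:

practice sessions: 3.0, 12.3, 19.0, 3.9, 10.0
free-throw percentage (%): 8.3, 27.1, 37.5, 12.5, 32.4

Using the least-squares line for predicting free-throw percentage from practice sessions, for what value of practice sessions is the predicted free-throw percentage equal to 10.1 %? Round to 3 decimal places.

n = 5, Σx = 48.2, Σy = 117.8, Σxy = 1443.48, Σx² = 636.5
Sxx = Σx² − (Σx)²/n = 636.5 − 464.648 = 171.852
Sxy = Σxy − (Σx)(Σy)/n = 1443.48 − 1135.592 = 307.888
b = Sxy/Sxx = 307.888/171.852 = 1.791588
a = ȳ − b·x̄ = 23.56 − 1.791588·9.64 = 6.289091
Set a + b·x = 10.1: x = (10.1 − 6.289091) / 1.791588 = 2.127112

2.127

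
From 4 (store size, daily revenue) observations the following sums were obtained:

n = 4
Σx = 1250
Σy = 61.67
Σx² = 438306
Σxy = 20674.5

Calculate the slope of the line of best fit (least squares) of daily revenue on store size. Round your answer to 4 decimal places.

Sxx = Σx² − (Σx)²/n = 438306 − 390625 = 47681
Sxy = Σxy − (Σx)(Σy)/n = 20674.5 − 19271.875 = 1402.625
b = Sxy/Sxx = 1402.625/47681 = 0.029417

0.0294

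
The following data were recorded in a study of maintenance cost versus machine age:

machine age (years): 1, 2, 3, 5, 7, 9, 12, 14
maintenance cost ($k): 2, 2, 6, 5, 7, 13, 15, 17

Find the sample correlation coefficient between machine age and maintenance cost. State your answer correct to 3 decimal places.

0.972

n = 8, Σx = 53, Σy = 67, Σxy = 633, Σx² = 509, Σy² = 801
Sxx = Σx² − (Σx)²/n = 509 − 351.125 = 157.875
Sxy = Σxy − (Σx)(Σy)/n = 633 − 443.875 = 189.125
Syy = Σy² − (Σy)²/n = 801 − 561.125 = 239.875
r = Sxy/√(Sxx·Syy) = 189.125/√(37870.265625) = 189.125/194.602841 = 0.971851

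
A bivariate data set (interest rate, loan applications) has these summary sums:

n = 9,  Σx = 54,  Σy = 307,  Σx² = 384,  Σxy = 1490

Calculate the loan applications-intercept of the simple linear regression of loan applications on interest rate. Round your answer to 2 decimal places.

69.31

Sxx = Σx² − (Σx)²/n = 384 − 324 = 60
Sxy = Σxy − (Σx)(Σy)/n = 1490 − 1842 = -352
b = Sxy/Sxx = -352/60 = -5.866667
a = ȳ − b·x̄ = 34.111111 − (-5.866667)·6 = 69.311111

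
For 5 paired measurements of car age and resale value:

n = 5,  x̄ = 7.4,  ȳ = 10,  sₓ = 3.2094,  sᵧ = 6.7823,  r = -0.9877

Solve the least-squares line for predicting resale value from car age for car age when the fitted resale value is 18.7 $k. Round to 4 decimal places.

b = r · sᵧ/sₓ = -0.9877 · 6.7823/3.2094 = -2.087268
a = ȳ − b·x̄ = 10 − (-2.087268)·7.4 = 25.445783
Set a + b·x = 18.7: x = (18.7 − 25.445783) / (-2.087268) = 3.231872

3.2319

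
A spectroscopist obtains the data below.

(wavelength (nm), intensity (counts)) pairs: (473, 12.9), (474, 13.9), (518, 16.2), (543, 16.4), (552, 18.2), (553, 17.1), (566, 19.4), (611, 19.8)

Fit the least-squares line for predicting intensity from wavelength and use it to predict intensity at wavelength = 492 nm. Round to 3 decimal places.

n = 8, Σx = 4290, Σy = 133.9, Σxy = 72568, Σx² = 2315768
Sxx = Σx² − (Σx)²/n = 2315768 − 2300512.5 = 15255.5
Sxy = Σxy − (Σx)(Σy)/n = 72568 − 71803.875 = 764.125
b = Sxy/Sxx = 764.125/15255.5 = 0.050088
a = ȳ − b·x̄ = 16.7375 − 0.050088·536.25 = -10.122454
ŷ(492) = a + b·492 = -10.122454 + 0.050088·492 = 14.521084

14.521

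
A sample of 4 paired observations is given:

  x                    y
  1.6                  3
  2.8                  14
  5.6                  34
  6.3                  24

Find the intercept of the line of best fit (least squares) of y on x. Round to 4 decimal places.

n = 4, Σx = 16.3, Σy = 75, Σxy = 385.6, Σx² = 81.45
Sxx = Σx² − (Σx)²/n = 81.45 − 66.4225 = 15.0275
Sxy = Σxy − (Σx)(Σy)/n = 385.6 − 305.625 = 79.975
b = Sxy/Sxx = 79.975/15.0275 = 5.321910
a = ȳ − b·x̄ = 18.75 − 5.321910·4.075 = -2.936783

-2.9368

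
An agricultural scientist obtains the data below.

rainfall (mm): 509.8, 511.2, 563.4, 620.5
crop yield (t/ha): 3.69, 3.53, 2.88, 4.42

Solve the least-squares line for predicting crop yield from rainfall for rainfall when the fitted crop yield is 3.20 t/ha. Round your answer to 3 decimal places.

475.788

n = 4, Σx = 2204.9, Σy = 14.52, Σxy = 8050.9, Σx² = 1223661.29
Sxx = Σx² − (Σx)²/n = 1223661.29 − 1215396.0025 = 8265.2875
Sxy = Σxy − (Σx)(Σy)/n = 8050.9 − 8003.787 = 47.113
b = Sxy/Sxx = 47.113/8265.2875 = 0.005700
a = ȳ − b·x̄ = 3.63 − 0.005700·551.225 = 0.487960
Set a + b·x = 3.20: x = (3.20 − 0.487960) / 0.005700 = 475.787783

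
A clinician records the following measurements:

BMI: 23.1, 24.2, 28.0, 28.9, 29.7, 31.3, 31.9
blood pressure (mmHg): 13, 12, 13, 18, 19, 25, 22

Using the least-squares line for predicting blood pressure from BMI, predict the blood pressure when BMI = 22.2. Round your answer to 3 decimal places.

n = 7, Σx = 197.1, Σy = 122, Σxy = 3523.5, Σx² = 5617.85
Sxx = Σx² − (Σx)²/n = 5617.85 − 5549.772857 = 68.077143
Sxy = Σxy − (Σx)(Σy)/n = 3523.5 − 3435.171429 = 88.328571
b = Sxy/Sxx = 88.328571/68.077143 = 1.297478
a = ȳ − b·x̄ = 17.428571 − 1.297478·28.157143 = -19.104692
ŷ(22.2) = a + b·22.2 = -19.104692 + 1.297478·22.2 = 9.699312

9.699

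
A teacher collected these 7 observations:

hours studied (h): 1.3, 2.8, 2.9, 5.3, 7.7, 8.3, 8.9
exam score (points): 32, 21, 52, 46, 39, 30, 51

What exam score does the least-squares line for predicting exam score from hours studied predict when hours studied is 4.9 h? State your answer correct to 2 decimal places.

38.28

n = 7, Σx = 37.2, Σy = 271, Σxy = 1498.2, Σx² = 253.42
Sxx = Σx² − (Σx)²/n = 253.42 − 197.691429 = 55.728571
Sxy = Σxy − (Σx)(Σy)/n = 1498.2 − 1440.171429 = 58.028571
b = Sxy/Sxx = 58.028571/55.728571 = 1.041271
a = ȳ − b·x̄ = 38.714286 − 1.041271·5.314286 = 33.180672
ŷ(4.9) = a + b·4.9 = 33.180672 + 1.041271·4.9 = 38.282902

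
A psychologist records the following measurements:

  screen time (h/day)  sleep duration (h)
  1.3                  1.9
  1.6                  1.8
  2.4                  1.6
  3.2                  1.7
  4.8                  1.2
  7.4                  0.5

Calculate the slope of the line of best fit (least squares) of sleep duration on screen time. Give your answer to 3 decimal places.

-0.222

n = 6, Σx = 20.7, Σy = 8.7, Σxy = 24.09, Σx² = 98.05
Sxx = Σx² − (Σx)²/n = 98.05 − 71.415 = 26.635
Sxy = Σxy − (Σx)(Σy)/n = 24.09 − 30.015 = -5.925
b = Sxy/Sxx = -5.925/26.635 = -0.222452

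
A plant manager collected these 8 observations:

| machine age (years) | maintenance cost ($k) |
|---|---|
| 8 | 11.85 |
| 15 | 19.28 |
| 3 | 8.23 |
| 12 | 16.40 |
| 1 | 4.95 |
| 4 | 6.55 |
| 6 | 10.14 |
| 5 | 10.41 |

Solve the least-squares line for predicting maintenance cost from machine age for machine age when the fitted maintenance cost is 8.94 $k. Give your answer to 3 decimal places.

n = 8, Σx = 54, Σy = 87.81, Σxy = 749.53, Σx² = 520
Sxx = Σx² − (Σx)²/n = 520 − 364.5 = 155.5
Sxy = Σxy − (Σx)(Σy)/n = 749.53 − 592.7175 = 156.8125
b = Sxy/Sxx = 156.8125/155.5 = 1.008441
a = ȳ − b·x̄ = 10.97625 − 1.008441·6.75 = 4.169277
Set a + b·x = 8.94: x = (8.94 − 4.169277) / 1.008441 = 4.730793

4.731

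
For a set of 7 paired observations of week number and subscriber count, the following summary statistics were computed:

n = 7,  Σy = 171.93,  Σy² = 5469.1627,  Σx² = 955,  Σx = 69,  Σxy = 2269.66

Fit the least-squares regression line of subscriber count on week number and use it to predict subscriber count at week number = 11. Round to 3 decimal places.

26.952

Sxx = Σx² − (Σx)²/n = 955 − 680.142857 = 274.857143
Sxy = Σxy − (Σx)(Σy)/n = 2269.66 − 1694.738571 = 574.921429
b = Sxy/Sxx = 574.921429/274.857143 = 2.091710
a = ȳ − b·x̄ = 24.561429 − 2.091710·9.857143 = 3.943144
ŷ(11) = a + b·11 = 3.943144 + 2.091710·11 = 26.951954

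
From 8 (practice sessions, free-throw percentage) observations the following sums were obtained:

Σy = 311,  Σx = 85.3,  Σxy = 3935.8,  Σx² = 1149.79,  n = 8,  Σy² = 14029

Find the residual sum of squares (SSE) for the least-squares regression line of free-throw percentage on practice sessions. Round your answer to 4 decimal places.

Sxx = Σx² − (Σx)²/n = 1149.79 − 909.51125 = 240.27875
Sxy = Σxy − (Σx)(Σy)/n = 3935.8 − 3316.0375 = 619.7625
Syy = Σy² − (Σy)²/n = 14029 − 12090.125 = 1938.875
b = Sxy/Sxx = 619.7625/240.27875 = 2.579348
SSE = Syy − b·Sxy = 1938.875 − 2.579348·619.7625 = 340.291869

340.2919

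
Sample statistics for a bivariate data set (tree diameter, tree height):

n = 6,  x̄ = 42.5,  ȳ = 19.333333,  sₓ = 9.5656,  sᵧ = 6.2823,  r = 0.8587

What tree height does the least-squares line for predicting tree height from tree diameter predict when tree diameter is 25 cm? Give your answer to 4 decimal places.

9.4640

b = r · sᵧ/sₓ = 0.8587 · 6.2823/9.5656 = 0.563960
a = ȳ − b·x̄ = 19.333333 − 0.563960·42.5 = -4.634946
ŷ(25) = a + b·25 = -4.634946 + 0.563960·25 = 9.464042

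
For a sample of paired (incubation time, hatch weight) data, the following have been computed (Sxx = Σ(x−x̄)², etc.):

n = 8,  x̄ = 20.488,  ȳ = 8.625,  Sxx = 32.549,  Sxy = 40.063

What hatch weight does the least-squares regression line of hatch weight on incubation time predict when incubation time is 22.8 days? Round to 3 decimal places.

11.471

b = Sxy/Sxx = 40.063/32.549 = 1.230852
a = ȳ − b·x̄ = 8.625 − 1.230852·20.488 = -16.592695
ŷ(22.8) = a + b·22.8 = -16.592695 + 1.230852·22.8 = 11.470730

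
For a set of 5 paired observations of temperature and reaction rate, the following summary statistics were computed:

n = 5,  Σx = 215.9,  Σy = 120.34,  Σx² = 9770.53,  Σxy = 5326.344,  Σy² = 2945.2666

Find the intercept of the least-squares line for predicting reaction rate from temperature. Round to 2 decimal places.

Sxx = Σx² − (Σx)²/n = 9770.53 − 9322.562 = 447.968
Sxy = Σxy − (Σx)(Σy)/n = 5326.344 − 5196.2812 = 130.0628
b = Sxy/Sxx = 130.0628/447.968 = 0.290339
a = ȳ − b·x̄ = 24.068 − 0.290339·43.18 = 11.531141

11.53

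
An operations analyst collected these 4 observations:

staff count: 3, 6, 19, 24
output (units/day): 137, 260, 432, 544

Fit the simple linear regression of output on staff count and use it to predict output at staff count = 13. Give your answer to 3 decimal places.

343.250

n = 4, Σx = 52, Σy = 1373, Σxy = 23235, Σx² = 982
Sxx = Σx² − (Σx)²/n = 982 − 676 = 306
Sxy = Σxy − (Σx)(Σy)/n = 23235 − 17849 = 5386
b = Sxy/Sxx = 5386/306 = 17.601307
a = ȳ − b·x̄ = 343.25 − 17.601307·13 = 114.433007
ŷ(13) = a + b·13 = 114.433007 + 17.601307·13 = 343.25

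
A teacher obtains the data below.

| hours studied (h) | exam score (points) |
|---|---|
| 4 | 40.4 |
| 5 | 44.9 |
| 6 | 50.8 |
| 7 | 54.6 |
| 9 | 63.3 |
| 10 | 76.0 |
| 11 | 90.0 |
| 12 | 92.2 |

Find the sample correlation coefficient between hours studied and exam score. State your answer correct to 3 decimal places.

n = 8, Σx = 64, Σy = 512.2, Σxy = 4499.2, Σx² = 572, Σy² = 35593.7
Sxx = Σx² − (Σx)²/n = 572 − 512 = 60
Sxy = Σxy − (Σx)(Σy)/n = 4499.2 − 4097.6 = 401.6
Syy = Σy² − (Σy)²/n = 35593.7 − 32793.605 = 2800.095
r = Sxy/√(Sxx·Syy) = 401.6/√(168005.7) = 401.6/409.884984 = 0.979787

0.980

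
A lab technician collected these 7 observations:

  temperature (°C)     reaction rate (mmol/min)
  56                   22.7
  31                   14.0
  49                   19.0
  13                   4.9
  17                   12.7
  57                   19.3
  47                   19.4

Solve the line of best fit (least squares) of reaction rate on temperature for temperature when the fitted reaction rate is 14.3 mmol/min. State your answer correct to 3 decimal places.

n = 7, Σx = 270, Σy = 112, Σxy = 4927.7, Σx² = 12414
Sxx = Σx² − (Σx)²/n = 12414 − 10414.285714 = 1999.714286
Sxy = Σxy − (Σx)(Σy)/n = 4927.7 − 4320 = 607.7
b = Sxy/Sxx = 607.7/1999.714286 = 0.303893
a = ȳ − b·x̄ = 16 − 0.303893·38.571429 = 4.278397
Set a + b·x = 14.3: x = (14.3 − 4.278397) / 0.303893 = 32.977362

32.977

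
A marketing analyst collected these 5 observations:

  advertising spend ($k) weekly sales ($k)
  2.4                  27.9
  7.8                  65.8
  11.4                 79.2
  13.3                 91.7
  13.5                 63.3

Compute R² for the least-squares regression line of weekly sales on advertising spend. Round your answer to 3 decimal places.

0.734

n = 5, Σx = 48.4, Σy = 327.9, Σxy = 3557.24, Σx² = 555.7, Σy² = 23796.47
Sxx = Σx² − (Σx)²/n = 555.7 − 468.512 = 87.188
Sxy = Σxy − (Σx)(Σy)/n = 3557.24 − 3174.072 = 383.168
Syy = Σy² − (Σy)²/n = 23796.47 − 21503.682 = 2292.788
R² = Sxy²/(Sxx·Syy) = (383.168)²/(87.188·2292.788) = 0.734443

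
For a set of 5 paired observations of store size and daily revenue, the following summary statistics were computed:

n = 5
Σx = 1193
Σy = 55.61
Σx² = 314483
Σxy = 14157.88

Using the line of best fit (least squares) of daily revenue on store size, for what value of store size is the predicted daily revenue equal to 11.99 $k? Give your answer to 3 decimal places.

267.718

Sxx = Σx² − (Σx)²/n = 314483 − 284649.8 = 29833.2
Sxy = Σxy − (Σx)(Σy)/n = 14157.88 − 13268.546 = 889.334
b = Sxy/Sxx = 889.334/29833.2 = 0.029810
a = ȳ − b·x̄ = 11.122 − 0.029810·238.6 = 4.009284
Set a + b·x = 11.99: x = (11.99 − 4.009284) / 0.029810 = 267.717539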